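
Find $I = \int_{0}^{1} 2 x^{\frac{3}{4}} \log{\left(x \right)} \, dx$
$- \frac{32}{49}$

Start from the elementary integral
$$J(a) = \int_{0}^{1} 2 x^{a} \, dx = \frac{2}{a + 1}.$$

Differentiating under the integral sign brings down a factor of $\ln x$:
$$\frac{dJ}{da} = \int_{0}^{1} 2 x^{a} \log{\left(x \right)} \, dx = - \frac{2}{\left(a + 1\right)^{2}}.$$

The integral on the left is $I$, so $I = - \frac{2}{\left(a + 1\right)^{2}}$.

Setting $a = \frac{3}{4}$:
$$I = - \frac{32}{49}.$$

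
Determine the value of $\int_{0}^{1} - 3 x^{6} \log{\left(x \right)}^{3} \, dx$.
$\frac{18}{2401}$

Begin with the known integral
$$J(a) = \int_{0}^{1} - 3 x^{a} \, dx = - \frac{3}{a + 1}.$$

Differentiating under the integral sign brings down a factor of $\ln x$:
$$\frac{dJ}{da} = \int_{0}^{1} - 3 x^{a} \log{\left(x \right)} \, dx = \frac{3}{\left(a + 1\right)^{2}}.$$

Repeating $3$ times in total — each differentiation brings down another $\ln x$ — gives
$$\frac{d^{3}J}{da^{3}} = \int_{0}^{1} - 3 x^{a} \log{\left(x \right)}^{3} \, dx = \frac{18}{\left(a + 1\right)^{4}},$$
and the integrand here is exactly the target integrand, so $I = \frac{18}{\left(a + 1\right)^{4}}$.

Setting $a = 6$:
$$I = \frac{18}{2401}.$$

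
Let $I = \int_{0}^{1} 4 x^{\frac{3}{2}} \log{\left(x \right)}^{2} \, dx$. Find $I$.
$\frac{64}{125}$

Start from the elementary integral
$$J(a) = \int_{0}^{1} 4 x^{a} \, dx = \frac{4}{a + 1}.$$

Differentiating under the integral sign brings down a factor of $\ln x$:
$$\frac{dJ}{da} = \int_{0}^{1} 4 x^{a} \log{\left(x \right)} \, dx = - \frac{4}{\left(a + 1\right)^{2}}.$$

Repeating twice in total — each differentiation brings down another $\ln x$ — gives
$$\frac{d^{2}J}{da^{2}} = \int_{0}^{1} 4 x^{a} \log{\left(x \right)}^{2} \, dx = \frac{8}{\left(a + 1\right)^{3}},$$
and the integrand here is exactly the target integrand, so $I = \frac{8}{\left(a + 1\right)^{3}}$.

Setting $a = \frac{3}{2}$:
$$I = \frac{64}{125}.$$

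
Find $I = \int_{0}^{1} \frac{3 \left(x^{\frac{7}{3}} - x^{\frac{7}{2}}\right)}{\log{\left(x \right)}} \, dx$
$- \log{\left(\frac{19683}{8000} \right)}$

Replace the exponent $\frac{7}{2}$ by a parameter $a$: let $I(a) = \int_{0}^{1} \frac{3 \left(x^{\frac{7}{3}} - x^{a}\right)}{\log{\left(x \right)}} \, dx$.

Since $\dfrac{\partial}{\partial a}\,x^{a} = x^{a} \ln x$, the $\ln x$ in the denominator cancels and
$$\frac{dI}{da} = \int_{0}^{1} -3 x^{a} \, dx = -3 \left[\frac{x^{a+1}}{a+1}\right]_0^1 = - \frac{3}{a + 1}.$$

Integrating with respect to $a$ gives $I(a) = - \log{\left(\frac{27 \left(a + 1\right)^{3}}{1000} \right)} + C$.

At $a = \frac{7}{3}$ the integrand is identically $0$, so $I(\frac{7}{3}) = 0$. The closed form gives $0$, hence $C = 0$.

Setting $a = \frac{7}{2}$:
$$I = - \log{\left(\frac{19683}{8000} \right)}.$$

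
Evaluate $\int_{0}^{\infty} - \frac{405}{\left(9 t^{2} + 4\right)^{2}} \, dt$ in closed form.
$- \frac{135 \pi}{32}$

Begin with the known result
$$J(a) = \int_{0}^{\infty} - \frac{5}{a^{2} + t^{2}} \, dt = - \frac{5 \pi}{2 a}.$$

Differentiating under the integral sign with respect to $a$,
$$\frac{dJ}{da} = \int_{0}^{\infty} \frac{10 a}{\left(a^{2} + t^{2}\right)^{2}} \, dt = \frac{5 \pi}{2 a^{2}},$$
so $\int_{0}^{\infty} - \frac{5}{\left(a^{2} + t^{2}\right)^{2}} \, dt = - \frac{5 \pi}{4 a^{3}}$.

Setting $a = \frac{2}{3}$:
$$I = - \frac{135 \pi}{32}.$$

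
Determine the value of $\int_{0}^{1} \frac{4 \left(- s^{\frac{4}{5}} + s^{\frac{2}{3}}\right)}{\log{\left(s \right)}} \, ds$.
$- \log{\left(\frac{531441}{390625} \right)}$

Consider the one-parameter family: let $I(a) = \int_{0}^{1} \frac{4 \left(s^{\frac{2}{3}} - s^{a}\right)}{\log{\left(s \right)}} \, ds$.

Since $\dfrac{\partial}{\partial a}\,s^{a} = s^{a} \ln s$, the $\ln s$ in the denominator cancels and
$$\frac{dI}{da} = \int_{0}^{1} -4 s^{a} \, ds = -4 \left[\frac{s^{a+1}}{a+1}\right]_0^1 = - \frac{4}{a + 1}.$$

Integrating with respect to $a$ gives $I(a) = - \log{\left(\frac{81 \left(a + 1\right)^{4}}{625} \right)} + C$.

At $a = \frac{2}{3}$ the integrand is identically $0$, so $I(\frac{2}{3}) = 0$. The closed form gives $0$, hence $C = 0$.

Setting $a = \frac{4}{5}$:
$$I = - \log{\left(\frac{531441}{390625} \right)}.$$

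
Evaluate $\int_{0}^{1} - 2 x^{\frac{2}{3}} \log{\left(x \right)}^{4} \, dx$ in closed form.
$- \frac{11664}{3125}$

Start from the elementary integral
$$J(a) = \int_{0}^{1} - 2 x^{a} \, dx = - \frac{2}{a + 1}.$$

Differentiating under the integral sign brings down a factor of $\ln x$:
$$\frac{dJ}{da} = \int_{0}^{1} - 2 x^{a} \log{\left(x \right)} \, dx = \frac{2}{\left(a + 1\right)^{2}}.$$

Repeating $4$ times in total — each differentiation brings down another $\ln x$ — gives
$$\frac{d^{4}J}{da^{4}} = \int_{0}^{1} - 2 x^{a} \log{\left(x \right)}^{4} \, dx = - \frac{48}{\left(a + 1\right)^{5}},$$
and the integrand here is exactly the target integrand, so $I = - \frac{48}{\left(a + 1\right)^{5}}$.

Setting $a = \frac{2}{3}$:
$$I = - \frac{11664}{3125}.$$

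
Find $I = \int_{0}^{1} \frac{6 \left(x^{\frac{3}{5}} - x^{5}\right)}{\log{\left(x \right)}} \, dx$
$- \log{\left(\frac{11390625}{4096} \right)}$

Replace the exponent $5$ by a parameter $a$: let $I(a) = \int_{0}^{1} \frac{6 \left(x^{\frac{3}{5}} - x^{a}\right)}{\log{\left(x \right)}} \, dx$.

Since $\dfrac{\partial}{\partial a}\,x^{a} = x^{a} \ln x$, the $\ln x$ in the denominator cancels and
$$\frac{dI}{da} = \int_{0}^{1} -6 x^{a} \, dx = -6 \left[\frac{x^{a+1}}{a+1}\right]_0^1 = - \frac{6}{a + 1}.$$

Integrating with respect to $a$ gives $I(a) = - \log{\left(\frac{15625 \left(a + 1\right)^{6}}{262144} \right)} + C$.

At $a = \frac{3}{5}$ the integrand is identically $0$, so $I(\frac{3}{5}) = 0$. The closed form gives $0$, hence $C = 0$.

Setting $a = 5$:
$$I = - \log{\left(\frac{11390625}{4096} \right)}.$$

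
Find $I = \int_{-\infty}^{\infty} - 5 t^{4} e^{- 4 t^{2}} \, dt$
$- \frac{15 \sqrt{\pi}}{128}$

Consider the simpler parametrised integral
$$J(a) = \int_{-\infty}^{\infty} - 5 e^{- a t^{2}} \, dt = - \frac{5 \sqrt{\pi}}{\sqrt{a}}.$$

Differentiating under the integral sign brings down a factor of $(-t^2)$:
$$\frac{dJ}{da} = \int_{-\infty}^{\infty} 5 t^{2} e^{- a t^{2}} \, dt = \frac{5 \sqrt{\pi}}{2 a^{\frac{3}{2}}}.$$

Repeating twice in total — each differentiation brings down another $(-t^2)$ — gives
$$\frac{d^{2}J}{da^{2}} = \int_{-\infty}^{\infty} - 5 t^{4} e^{- a t^{2}} \, dt = - \frac{15 \sqrt{\pi}}{4 a^{\frac{5}{2}}},$$
and the integrand here is exactly the target integrand, so $I = - \frac{15 \sqrt{\pi}}{4 a^{\frac{5}{2}}}$.

Setting $a = 4$:
$$I = - \frac{15 \sqrt{\pi}}{128}.$$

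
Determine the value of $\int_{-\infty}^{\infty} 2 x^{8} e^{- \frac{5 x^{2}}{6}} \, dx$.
$\frac{3402 \sqrt{30} \sqrt{\pi}}{625}$

Begin with the known integral
$$J(a) = \int_{-\infty}^{\infty} 2 e^{- a x^{2}} \, dx = \frac{2 \sqrt{\pi}}{\sqrt{a}}.$$

Differentiating under the integral sign brings down a factor of $(-x^2)$:
$$\frac{dJ}{da} = \int_{-\infty}^{\infty} - 2 x^{2} e^{- a x^{2}} \, dx = - \frac{\sqrt{\pi}}{a^{\frac{3}{2}}}.$$

Repeating $4$ times in total — each differentiation brings down another $(-x^2)$ — gives
$$\frac{d^{4}J}{da^{4}} = \int_{-\infty}^{\infty} 2 x^{8} e^{- a x^{2}} \, dx = \frac{105 \sqrt{\pi}}{8 a^{\frac{9}{2}}},$$
and the integrand here is exactly the target integrand, so $I = \frac{105 \sqrt{\pi}}{8 a^{\frac{9}{2}}}$.

Setting $a = \frac{5}{6}$:
$$I = \frac{3402 \sqrt{30} \sqrt{\pi}}{625}.$$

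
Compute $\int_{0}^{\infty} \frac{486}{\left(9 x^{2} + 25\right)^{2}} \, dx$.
$\frac{81 \pi}{250}$

Start from the standard arctangent integral
$$J(a) = \int_{0}^{\infty} \frac{6}{a^{2} + x^{2}} \, dx = \frac{3 \pi}{a}.$$

Differentiating under the integral sign with respect to $a$,
$$\frac{dJ}{da} = \int_{0}^{\infty} - \frac{12 a}{\left(a^{2} + x^{2}\right)^{2}} \, dx = - \frac{3 \pi}{a^{2}},$$
so $\int_{0}^{\infty} \frac{6}{\left(a^{2} + x^{2}\right)^{2}} \, dx = \frac{3 \pi}{2 a^{3}}$.

Setting $a = \frac{5}{3}$:
$$I = \frac{81 \pi}{250}.$$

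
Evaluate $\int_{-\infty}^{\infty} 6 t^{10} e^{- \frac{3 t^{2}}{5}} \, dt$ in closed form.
$\frac{109375 \sqrt{15} \sqrt{\pi}}{144}$

Consider the simpler parametrised integral
$$J(a) = \int_{-\infty}^{\infty} 6 e^{- a t^{2}} \, dt = \frac{6 \sqrt{\pi}}{\sqrt{a}}.$$

Differentiating under the integral sign brings down a factor of $(-t^2)$:
$$\frac{dJ}{da} = \int_{-\infty}^{\infty} - 6 t^{2} e^{- a t^{2}} \, dt = - \frac{3 \sqrt{\pi}}{a^{\frac{3}{2}}}.$$

Repeating $5$ times in total — each differentiation brings down another $(-t^2)$ — gives
$$\frac{d^{5}J}{da^{5}} = \int_{-\infty}^{\infty} - 6 t^{10} e^{- a t^{2}} \, dt = - \frac{2835 \sqrt{\pi}}{16 a^{\frac{11}{2}}},$$
and the integrand here is $(-1)^{5}$ times the target integrand, so $I = (-1)^{5}\,\frac{d^{5}J}{da^{5}} = \frac{2835 \sqrt{\pi}}{16 a^{\frac{11}{2}}}$.

Setting $a = \frac{3}{5}$:
$$I = \frac{109375 \sqrt{15} \sqrt{\pi}}{144}.$$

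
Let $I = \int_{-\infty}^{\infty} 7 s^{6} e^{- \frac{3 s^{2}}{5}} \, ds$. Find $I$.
$\frac{4375 \sqrt{15} \sqrt{\pi}}{216}$

Start from the elementary integral
$$J(a) = \int_{-\infty}^{\infty} 7 e^{- a s^{2}} \, ds = \frac{7 \sqrt{\pi}}{\sqrt{a}}.$$

Differentiating under the integral sign brings down a factor of $(-s^2)$:
$$\frac{dJ}{da} = \int_{-\infty}^{\infty} - 7 s^{2} e^{- a s^{2}} \, ds = - \frac{7 \sqrt{\pi}}{2 a^{\frac{3}{2}}}.$$

Repeating $3$ times in total — each differentiation brings down another $(-s^2)$ — gives
$$\frac{d^{3}J}{da^{3}} = \int_{-\infty}^{\infty} - 7 s^{6} e^{- a s^{2}} \, ds = - \frac{105 \sqrt{\pi}}{8 a^{\frac{7}{2}}},$$
and the integrand here is $(-1)^{3}$ times the target integrand, so $I = (-1)^{3}\,\frac{d^{3}J}{da^{3}} = \frac{105 \sqrt{\pi}}{8 a^{\frac{7}{2}}}$.

Setting $a = \frac{3}{5}$:
$$I = \frac{4375 \sqrt{15} \sqrt{\pi}}{216}.$$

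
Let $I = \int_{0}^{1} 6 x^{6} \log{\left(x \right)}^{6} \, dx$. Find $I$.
$\frac{4320}{823543}$

Consider the simpler parametrised integral
$$J(a) = \int_{0}^{1} 6 x^{a} \, dx = \frac{6}{a + 1}.$$

Differentiating under the integral sign brings down a factor of $\ln x$:
$$\frac{dJ}{da} = \int_{0}^{1} 6 x^{a} \log{\left(x \right)} \, dx = - \frac{6}{\left(a + 1\right)^{2}}.$$

Repeating $6$ times in total — each differentiation brings down another $\ln x$ — gives
$$\frac{d^{6}J}{da^{6}} = \int_{0}^{1} 6 x^{a} \log{\left(x \right)}^{6} \, dx = \frac{4320}{\left(a + 1\right)^{7}},$$
and the integrand here is exactly the target integrand, so $I = \frac{4320}{\left(a + 1\right)^{7}}$.

Setting $a = 6$:
$$I = \frac{4320}{823543}.$$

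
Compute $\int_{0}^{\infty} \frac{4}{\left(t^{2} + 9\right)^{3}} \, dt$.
$\frac{\pi}{324}$

Begin with the known result
$$J(a) = \int_{0}^{\infty} \frac{4}{a^{2} + t^{2}} \, dt = \frac{2 \pi}{a}.$$

Differentiating under the integral sign with respect to $a$,
$$\frac{dJ}{da} = \int_{0}^{\infty} - \frac{8 a}{\left(a^{2} + t^{2}\right)^{2}} \, dt = - \frac{2 \pi}{a^{2}},$$
so $\int_{0}^{\infty} \frac{4}{\left(a^{2} + t^{2}\right)^{2}} \, dt = \frac{\pi}{a^{3}}$.

Repeating — each differentiation of $1/(t^2+a^2)^j$ produces $-2ja/(t^2+a^2)^{j+1}$ — and dividing through by $-2ja$ at each step yields, after $2$ differentiations in total,
$$\int_{0}^{\infty} \frac{4}{\left(a^{2} + t^{2}\right)^{3}} \, dt = \frac{3 \pi}{4 a^{5}}.$$

Setting $a = 3$:
$$I = \frac{\pi}{324}.$$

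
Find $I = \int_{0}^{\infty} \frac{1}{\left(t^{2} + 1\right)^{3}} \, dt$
$\frac{3 \pi}{16}$

Start from the standard arctangent integral
$$J(a) = \int_{0}^{\infty} \frac{1}{a^{2} + t^{2}} \, dt = \frac{\pi}{2 a}.$$

Differentiating under the integral sign with respect to $a$,
$$\frac{dJ}{da} = \int_{0}^{\infty} - \frac{2 a}{\left(a^{2} + t^{2}\right)^{2}} \, dt = - \frac{\pi}{2 a^{2}},$$
so $\int_{0}^{\infty} \frac{1}{\left(a^{2} + t^{2}\right)^{2}} \, dt = \frac{\pi}{4 a^{3}}$.

Repeating — each differentiation of $1/(t^2+a^2)^j$ produces $-2ja/(t^2+a^2)^{j+1}$ — and dividing through by $-2ja$ at each step yields, after $2$ differentiations in total,
$$\int_{0}^{\infty} \frac{1}{\left(a^{2} + t^{2}\right)^{3}} \, dt = \frac{3 \pi}{16 a^{5}}.$$

Setting $a = 1$:
$$I = \frac{3 \pi}{16}.$$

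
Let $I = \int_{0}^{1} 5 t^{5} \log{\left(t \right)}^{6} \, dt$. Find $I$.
$\frac{25}{1944}$

Consider the simpler parametrised integral
$$J(a) = \int_{0}^{1} 5 t^{a} \, dt = \frac{5}{a + 1}.$$

Differentiating under the integral sign brings down a factor of $\ln t$:
$$\frac{dJ}{da} = \int_{0}^{1} 5 t^{a} \log{\left(t \right)} \, dt = - \frac{5}{\left(a + 1\right)^{2}}.$$

Repeating $6$ times in total — each differentiation brings down another $\ln t$ — gives
$$\frac{d^{6}J}{da^{6}} = \int_{0}^{1} 5 t^{a} \log{\left(t \right)}^{6} \, dt = \frac{3600}{\left(a + 1\right)^{7}},$$
and the integrand here is exactly the target integrand, so $I = \frac{3600}{\left(a + 1\right)^{7}}$.

Setting $a = 5$:
$$I = \frac{25}{1944}.$$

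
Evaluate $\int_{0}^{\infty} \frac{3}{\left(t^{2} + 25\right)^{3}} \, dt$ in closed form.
$\frac{9 \pi}{50000}$

Recall the elementary integral
$$J(a) = \int_{0}^{\infty} \frac{3}{a^{2} + t^{2}} \, dt = \frac{3 \pi}{2 a}.$$

Differentiating under the integral sign with respect to $a$,
$$\frac{dJ}{da} = \int_{0}^{\infty} - \frac{6 a}{\left(a^{2} + t^{2}\right)^{2}} \, dt = - \frac{3 \pi}{2 a^{2}},$$
so $\int_{0}^{\infty} \frac{3}{\left(a^{2} + t^{2}\right)^{2}} \, dt = \frac{3 \pi}{4 a^{3}}$.

Repeating — each differentiation of $1/(t^2+a^2)^j$ produces $-2ja/(t^2+a^2)^{j+1}$ — and dividing through by $-2ja$ at each step yields, after $2$ differentiations in total,
$$\int_{0}^{\infty} \frac{3}{\left(a^{2} + t^{2}\right)^{3}} \, dt = \frac{9 \pi}{16 a^{5}}.$$

Setting $a = 5$:
$$I = \frac{9 \pi}{50000}.$$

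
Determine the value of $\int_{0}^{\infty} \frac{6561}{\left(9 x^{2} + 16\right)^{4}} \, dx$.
$\frac{10935 \pi}{524288}$

Begin with the known result
$$J(a) = \int_{0}^{\infty} \frac{1}{a^{2} + x^{2}} \, dx = \frac{\pi}{2 a}.$$

Differentiating under the integral sign with respect to $a$,
$$\frac{dJ}{da} = \int_{0}^{\infty} - \frac{2 a}{\left(a^{2} + x^{2}\right)^{2}} \, dx = - \frac{\pi}{2 a^{2}},$$
so $\int_{0}^{\infty} \frac{1}{\left(a^{2} + x^{2}\right)^{2}} \, dx = \frac{\pi}{4 a^{3}}$.

Repeating — each differentiation of $1/(x^2+a^2)^j$ produces $-2ja/(x^2+a^2)^{j+1}$ — and dividing through by $-2ja$ at each step yields, after $3$ differentiations in total,
$$\int_{0}^{\infty} \frac{1}{\left(a^{2} + x^{2}\right)^{4}} \, dx = \frac{5 \pi}{32 a^{7}}.$$

Setting $a = \frac{4}{3}$:
$$I = \frac{10935 \pi}{524288}.$$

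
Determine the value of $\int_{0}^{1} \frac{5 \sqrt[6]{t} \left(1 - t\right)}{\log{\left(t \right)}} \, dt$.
$- \log{\left(\frac{371293}{16807} \right)}$

Consider the one-parameter family: let $I(a) = \int_{0}^{1} \frac{5 \left(\sqrt[6]{t} - t^{a}\right)}{\log{\left(t \right)}} \, dt$.

Since $\dfrac{\partial}{\partial a}\,t^{a} = t^{a} \ln t$, the $\ln t$ in the denominator cancels and
$$\frac{dI}{da} = \int_{0}^{1} -5 t^{a} \, dt = -5 \left[\frac{t^{a+1}}{a+1}\right]_0^1 = - \frac{5}{a + 1}.$$

Integrating with respect to $a$ gives $I(a) = - \log{\left(\frac{7776 \left(a + 1\right)^{5}}{16807} \right)} + C$.

At $a = \frac{1}{6}$ the integrand is identically $0$, so $I(\frac{1}{6}) = 0$. The closed form gives $0$, hence $C = 0$.

Setting $a = \frac{7}{6}$:
$$I = - \log{\left(\frac{371293}{16807} \right)}.$$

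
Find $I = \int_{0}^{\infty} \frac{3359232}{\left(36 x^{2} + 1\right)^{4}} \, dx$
$87480 \pi$

Start from the standard arctangent integral
$$J(a) = \int_{0}^{\infty} \frac{2}{a^{2} + x^{2}} \, dx = \frac{\pi}{a}.$$

Differentiating under the integral sign with respect to $a$,
$$\frac{dJ}{da} = \int_{0}^{\infty} - \frac{4 a}{\left(a^{2} + x^{2}\right)^{2}} \, dx = - \frac{\pi}{a^{2}},$$
so $\int_{0}^{\infty} \frac{2}{\left(a^{2} + x^{2}\right)^{2}} \, dx = \frac{\pi}{2 a^{3}}$.

Repeating — each differentiation of $1/(x^2+a^2)^j$ produces $-2ja/(x^2+a^2)^{j+1}$ — and dividing through by $-2ja$ at each step yields, after $3$ differentiations in total,
$$\int_{0}^{\infty} \frac{2}{\left(a^{2} + x^{2}\right)^{4}} \, dx = \frac{5 \pi}{16 a^{7}}.$$

Setting $a = \frac{1}{6}$:
$$I = 87480 \pi.$$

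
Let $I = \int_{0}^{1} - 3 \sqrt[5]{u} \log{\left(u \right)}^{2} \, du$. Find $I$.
$- \frac{125}{36}$

Consider the simpler parametrised integral
$$J(a) = \int_{0}^{1} - 3 u^{a} \, du = - \frac{3}{a + 1}.$$

Differentiating under the integral sign brings down a factor of $\ln u$:
$$\frac{dJ}{da} = \int_{0}^{1} - 3 u^{a} \log{\left(u \right)} \, du = \frac{3}{\left(a + 1\right)^{2}}.$$

Repeating twice in total — each differentiation brings down another $\ln u$ — gives
$$\frac{d^{2}J}{da^{2}} = \int_{0}^{1} - 3 u^{a} \log{\left(u \right)}^{2} \, du = - \frac{6}{\left(a + 1\right)^{3}},$$
and the integrand here is exactly the target integrand, so $I = - \frac{6}{\left(a + 1\right)^{3}}$.

Setting $a = \frac{1}{5}$:
$$I = - \frac{125}{36}.$$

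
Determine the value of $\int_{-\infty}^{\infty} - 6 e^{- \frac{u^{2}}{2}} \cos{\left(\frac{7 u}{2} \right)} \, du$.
$- \frac{6 \sqrt{2} \sqrt{\pi}}{e^{\frac{49}{8}}}$

Define $I(b) = \int_{-\infty}^{\infty} - 6 e^{- \frac{u^{2}}{2}} \cos{\left(b u \right)} \, du$.

Differentiating under the integral sign,
$$I'(b) = \int_{-\infty}^{\infty} 6 u e^{- \frac{u^{2}}{2}} \sin{\left(b u \right)} \, du.$$

Integrate $\int_{-\infty}^{\infty} u \sin(b u)\, e^{- \frac{u^{2}}{2}}\, du$ by parts with $w = \sin(b u)$ and $dv = u\, e^{- \frac{u^{2}}{2}}\, du$, giving $v = - e^{- \frac{u^{2}}{2}}$. The boundary term vanishes and
$$\int_{-\infty}^{\infty} u \sin(b u)\, e^{- \frac{u^{2}}{2}}\, du = b \int_{-\infty}^{\infty} \cos(b u)\, e^{- \frac{u^{2}}{2}}\, du,$$
so $I'(b) = - b\, I(b)$.

This is a separable first-order ODE; solving with the initial condition $I(0) = \int_{-\infty}^{\infty} - 6 e^{- \frac{u^{2}}{2}}\,du = - 6 \sqrt{2} \sqrt{\pi}$ gives
$$I(b) = - 6 \sqrt{2} \sqrt{\pi} e^{- \frac{b^{2}}{2}}.$$

Setting $b = \frac{7}{2}$:
$$I = - \frac{6 \sqrt{2} \sqrt{\pi}}{e^{\frac{49}{8}}}.$$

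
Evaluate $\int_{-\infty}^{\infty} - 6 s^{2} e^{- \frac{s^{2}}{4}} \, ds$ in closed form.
$- 24 \sqrt{\pi}$

Consider the simpler parametrised integral
$$J(a) = \int_{-\infty}^{\infty} - 6 e^{- a s^{2}} \, ds = - \frac{6 \sqrt{\pi}}{\sqrt{a}}.$$

Differentiating under the integral sign brings down a factor of $(-s^2)$:
$$\frac{dJ}{da} = \int_{-\infty}^{\infty} 6 s^{2} e^{- a s^{2}} \, ds = \frac{3 \sqrt{\pi}}{a^{\frac{3}{2}}}.$$

The integral on the left is $-I$, so $I = - \frac{3 \sqrt{\pi}}{a^{\frac{3}{2}}}$.

Setting $a = \frac{1}{4}$:
$$I = - 24 \sqrt{\pi}.$$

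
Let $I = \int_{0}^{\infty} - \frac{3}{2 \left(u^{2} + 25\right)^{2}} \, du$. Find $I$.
$- \frac{3 \pi}{1000}$

Recall the elementary integral
$$J(a) = \int_{0}^{\infty} - \frac{3}{2 \left(a^{2} + u^{2}\right)} \, du = - \frac{3 \pi}{4 a}.$$

Differentiating under the integral sign with respect to $a$,
$$\frac{dJ}{da} = \int_{0}^{\infty} \frac{3 a}{\left(a^{2} + u^{2}\right)^{2}} \, du = \frac{3 \pi}{4 a^{2}},$$
so $\int_{0}^{\infty} - \frac{3}{2 \left(a^{2} + u^{2}\right)^{2}} \, du = - \frac{3 \pi}{8 a^{3}}$.

Setting $a = 5$:
$$I = - \frac{3 \pi}{1000}.$$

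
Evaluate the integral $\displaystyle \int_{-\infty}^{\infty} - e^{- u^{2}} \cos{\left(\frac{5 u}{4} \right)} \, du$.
$- \frac{\sqrt{\pi}}{e^{\frac{25}{64}}}$

Let $b$ denote the cosine frequency and define $I(b) = \int_{-\infty}^{\infty} - e^{- u^{2}} \cos{\left(b u \right)} \, du$.

Differentiating under the integral sign,
$$I'(b) = \int_{-\infty}^{\infty} u e^{- u^{2}} \sin{\left(b u \right)} \, du.$$

Integrate $\int_{-\infty}^{\infty} u \sin(b u)\, e^{- u^{2}}\, du$ by parts with $w = \sin(b u)$ and $dv = u\, e^{- u^{2}}\, du$, giving $v = - \frac{e^{- u^{2}}}{2}$. The boundary term vanishes and
$$\int_{-\infty}^{\infty} u \sin(b u)\, e^{- u^{2}}\, du = \frac{b}{2} \int_{-\infty}^{\infty} \cos(b u)\, e^{- u^{2}}\, du,$$
so $I'(b) = - \frac{b}{2}\, I(b)$.

This is a separable first-order ODE; solving with the initial condition $I(0) = \int_{-\infty}^{\infty} - e^{- u^{2}}\,du = - \sqrt{\pi}$ gives
$$I(b) = - \sqrt{\pi} e^{- \frac{b^{2}}{4}}.$$

Setting $b = \frac{5}{4}$:
$$I = - \frac{\sqrt{\pi}}{e^{\frac{25}{64}}}.$$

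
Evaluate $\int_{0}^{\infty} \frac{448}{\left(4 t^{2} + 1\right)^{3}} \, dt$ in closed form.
$42 \pi$

Begin with the known result
$$J(a) = \int_{0}^{\infty} \frac{7}{a^{2} + t^{2}} \, dt = \frac{7 \pi}{2 a}.$$

Differentiating under the integral sign with respect to $a$,
$$\frac{dJ}{da} = \int_{0}^{\infty} - \frac{14 a}{\left(a^{2} + t^{2}\right)^{2}} \, dt = - \frac{7 \pi}{2 a^{2}},$$
so $\int_{0}^{\infty} \frac{7}{\left(a^{2} + t^{2}\right)^{2}} \, dt = \frac{7 \pi}{4 a^{3}}$.

Repeating — each differentiation of $1/(t^2+a^2)^j$ produces $-2ja/(t^2+a^2)^{j+1}$ — and dividing through by $-2ja$ at each step yields, after $2$ differentiations in total,
$$\int_{0}^{\infty} \frac{7}{\left(a^{2} + t^{2}\right)^{3}} \, dt = \frac{21 \pi}{16 a^{5}}.$$

Setting $a = \frac{1}{2}$:
$$I = 42 \pi.$$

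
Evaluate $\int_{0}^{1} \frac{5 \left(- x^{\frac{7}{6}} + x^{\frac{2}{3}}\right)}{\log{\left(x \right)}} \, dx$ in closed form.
$\log{\left(\frac{100000}{371293} \right)}$

Replace the exponent $\frac{2}{3}$ by a parameter $a$: let $I(a) = \int_{0}^{1} \frac{5 \left(- x^{\frac{7}{6}} + x^{a}\right)}{\log{\left(x \right)}} \, dx$.

Since $\dfrac{\partial}{\partial a}\,x^{a} = x^{a} \ln x$, the $\ln x$ in the denominator cancels and
$$\frac{dI}{da} = \int_{0}^{1} 5 x^{a} \, dx = 5 \left[\frac{x^{a+1}}{a+1}\right]_0^1 = \frac{5}{a + 1}.$$

Integrating with respect to $a$ gives $I(a) = \log{\left(\frac{7776 \left(a + 1\right)^{5}}{371293} \right)} + C$.

At $a = \frac{7}{6}$ the integrand is identically $0$, so $I(\frac{7}{6}) = 0$. The closed form gives $0$, hence $C = 0$.

Setting $a = \frac{2}{3}$:
$$I = \log{\left(\frac{100000}{371293} \right)}.$$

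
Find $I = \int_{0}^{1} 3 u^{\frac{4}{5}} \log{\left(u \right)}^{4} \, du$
$\frac{25000}{6561}$

Consider the simpler parametrised integral
$$J(a) = \int_{0}^{1} 3 u^{a} \, du = \frac{3}{a + 1}.$$

Differentiating under the integral sign brings down a factor of $\ln u$:
$$\frac{dJ}{da} = \int_{0}^{1} 3 u^{a} \log{\left(u \right)} \, du = - \frac{3}{\left(a + 1\right)^{2}}.$$

Repeating $4$ times in total — each differentiation brings down another $\ln u$ — gives
$$\frac{d^{4}J}{da^{4}} = \int_{0}^{1} 3 u^{a} \log{\left(u \right)}^{4} \, du = \frac{72}{\left(a + 1\right)^{5}},$$
and the integrand here is exactly the target integrand, so $I = \frac{72}{\left(a + 1\right)^{5}}$.

Setting $a = \frac{4}{5}$:
$$I = \frac{25000}{6561}.$$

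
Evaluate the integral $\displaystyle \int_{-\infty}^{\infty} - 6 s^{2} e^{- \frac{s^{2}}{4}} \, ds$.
$- 24 \sqrt{\pi}$

Begin with the known integral
$$J(a) = \int_{-\infty}^{\infty} - 6 e^{- a s^{2}} \, ds = - \frac{6 \sqrt{\pi}}{\sqrt{a}}.$$

Differentiating under the integral sign brings down a factor of $(-s^2)$:
$$\frac{dJ}{da} = \int_{-\infty}^{\infty} 6 s^{2} e^{- a s^{2}} \, ds = \frac{3 \sqrt{\pi}}{a^{\frac{3}{2}}}.$$

The integral on the left is $-I$, so $I = - \frac{3 \sqrt{\pi}}{a^{\frac{3}{2}}}$.

Setting $a = \frac{1}{4}$:
$$I = - 24 \sqrt{\pi}.$$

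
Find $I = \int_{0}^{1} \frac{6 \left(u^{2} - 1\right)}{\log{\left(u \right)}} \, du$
$\log{\left(729 \right)}$

Consider the one-parameter family: let $I(a) = \int_{0}^{1} \frac{6 \left(u^{a} - 1\right)}{\log{\left(u \right)}} \, du$.

Since $\dfrac{\partial}{\partial a}\,u^{a} = u^{a} \ln u$, the $\ln u$ in the denominator cancels and
$$\frac{dI}{da} = \int_{0}^{1} 6 u^{a} \, du = 6 \left[\frac{u^{a+1}}{a+1}\right]_0^1 = \frac{6}{a + 1}.$$

Integrating with respect to $a$ gives $I(a) = 6 \log{\left(a + 1 \right)} + C$.

At $a = 0$ the integrand is identically $0$, so $I(0) = 0$. The closed form gives $0$, hence $C = 0$.

Setting $a = 2$:
$$I = \log{\left(729 \right)}.$$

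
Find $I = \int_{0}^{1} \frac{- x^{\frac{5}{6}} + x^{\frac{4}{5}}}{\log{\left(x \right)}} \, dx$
$- \log{\left(55 \right)} + \log{\left(54 \right)}$

Introduce a parameter $a$ in the exponent: let $I(a) = \int_{0}^{1} \frac{x^{\frac{4}{5}} - x^{a}}{\log{\left(x \right)}} \, dx$.

Since $\dfrac{\partial}{\partial a}\,x^{a} = x^{a} \ln x$, the $\ln x$ in the denominator cancels and
$$\frac{dI}{da} = \int_{0}^{1} -1 x^{a} \, dx = -1 \left[\frac{x^{a+1}}{a+1}\right]_0^1 = - \frac{1}{a + 1}.$$

Integrating with respect to $a$ gives $I(a) = - \log{\left(\frac{5 a}{9} + \frac{5}{9} \right)} + C$.

At $a = \frac{4}{5}$ the integrand is identically $0$, so $I(\frac{4}{5}) = 0$. The closed form gives $0$, hence $C = 0$.

Setting $a = \frac{5}{6}$:
$$I = - \log{\left(55 \right)} + \log{\left(54 \right)}.$$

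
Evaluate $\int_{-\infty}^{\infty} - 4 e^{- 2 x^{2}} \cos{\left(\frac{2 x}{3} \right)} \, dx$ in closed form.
$- \frac{2 \sqrt{2} \sqrt{\pi}}{e^{\frac{1}{18}}}$

Treat the cosine frequency as a parameter and define $I(b) = \int_{-\infty}^{\infty} - 4 e^{- 2 x^{2}} \cos{\left(b x \right)} \, dx$.

Differentiating under the integral sign,
$$I'(b) = \int_{-\infty}^{\infty} 4 x e^{- 2 x^{2}} \sin{\left(b x \right)} \, dx.$$

Integrate $\int_{-\infty}^{\infty} x \sin(b x)\, e^{- 2 x^{2}}\, dx$ by parts with $u = \sin(b x)$ and $dv = x\, e^{- 2 x^{2}}\, dx$, giving $v = - \frac{e^{- 2 x^{2}}}{4}$. The boundary term vanishes and
$$\int_{-\infty}^{\infty} x \sin(b x)\, e^{- 2 x^{2}}\, dx = \frac{b}{4} \int_{-\infty}^{\infty} \cos(b x)\, e^{- 2 x^{2}}\, dx,$$
so $I'(b) = - \frac{b}{4}\, I(b)$.

This is a separable first-order ODE; solving with the initial condition $I(0) = \int_{-\infty}^{\infty} - 4 e^{- 2 x^{2}}\,dx = - 2 \sqrt{2} \sqrt{\pi}$ gives
$$I(b) = - 2 \sqrt{2} \sqrt{\pi} e^{- \frac{b^{2}}{8}}.$$

Setting $b = \frac{2}{3}$:
$$I = - \frac{2 \sqrt{2} \sqrt{\pi}}{e^{\frac{1}{18}}}.$$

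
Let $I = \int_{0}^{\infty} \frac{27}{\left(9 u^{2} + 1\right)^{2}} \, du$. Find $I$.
$\frac{9 \pi}{4}$

Begin with the known result
$$J(a) = \int_{0}^{\infty} \frac{1}{3 \left(a^{2} + u^{2}\right)} \, du = \frac{\pi}{6 a}.$$

Differentiating under the integral sign with respect to $a$,
$$\frac{dJ}{da} = \int_{0}^{\infty} - \frac{2 a}{3 \left(a^{2} + u^{2}\right)^{2}} \, du = - \frac{\pi}{6 a^{2}},$$
so $\int_{0}^{\infty} \frac{1}{3 \left(a^{2} + u^{2}\right)^{2}} \, du = \frac{\pi}{12 a^{3}}$.

Setting $a = \frac{1}{3}$:
$$I = \frac{9 \pi}{4}.$$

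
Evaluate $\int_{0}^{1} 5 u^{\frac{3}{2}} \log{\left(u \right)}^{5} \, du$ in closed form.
$- \frac{1536}{625}$

Start from the elementary integral
$$J(a) = \int_{0}^{1} 5 u^{a} \, du = \frac{5}{a + 1}.$$

Differentiating under the integral sign brings down a factor of $\ln u$:
$$\frac{dJ}{da} = \int_{0}^{1} 5 u^{a} \log{\left(u \right)} \, du = - \frac{5}{\left(a + 1\right)^{2}}.$$

Repeating $5$ times in total — each differentiation brings down another $\ln u$ — gives
$$\frac{d^{5}J}{da^{5}} = \int_{0}^{1} 5 u^{a} \log{\left(u \right)}^{5} \, du = - \frac{600}{\left(a + 1\right)^{6}},$$
and the integrand here is exactly the target integrand, so $I = - \frac{600}{\left(a + 1\right)^{6}}$.

Setting $a = \frac{3}{2}$:
$$I = - \frac{1536}{625}.$$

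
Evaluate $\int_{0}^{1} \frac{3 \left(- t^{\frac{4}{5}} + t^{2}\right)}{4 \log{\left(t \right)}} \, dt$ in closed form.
$- \frac{3 \log{\left(3 \right)}}{4} + \frac{3 \log{\left(5 \right)}}{4}$

Introduce a parameter $a$ in the exponent: let $I(a) = \int_{0}^{1} \frac{3 \left(- t^{\frac{4}{5}} + t^{a}\right)}{4 \log{\left(t \right)}} \, dt$.

Since $\dfrac{\partial}{\partial a}\,t^{a} = t^{a} \ln t$, the $\ln t$ in the denominator cancels and
$$\frac{dI}{da} = \int_{0}^{1} \frac{3}{4} t^{a} \, dt = \frac{3}{4} \left[\frac{t^{a+1}}{a+1}\right]_0^1 = \frac{3}{4 \left(a + 1\right)}.$$

Integrating with respect to $a$ gives $I(a) = \log{\left(\frac{\sqrt{3} \cdot 5^{\frac{3}{4}} \left(a + 1\right)^{\frac{3}{4}}}{9} \right)} + C$.

At $a = \frac{4}{5}$ the integrand is identically $0$, so $I(\frac{4}{5}) = 0$. The closed form gives $0$, hence $C = 0$.

Setting $a = 2$:
$$I = - \frac{3 \log{\left(3 \right)}}{4} + \frac{3 \log{\left(5 \right)}}{4}.$$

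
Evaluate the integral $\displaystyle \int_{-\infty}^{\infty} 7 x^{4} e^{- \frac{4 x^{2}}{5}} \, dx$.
$\frac{525 \sqrt{5} \sqrt{\pi}}{128}$

Begin with the known integral
$$J(a) = \int_{-\infty}^{\infty} 7 e^{- a x^{2}} \, dx = \frac{7 \sqrt{\pi}}{\sqrt{a}}.$$

Differentiating under the integral sign brings down a factor of $(-x^2)$:
$$\frac{dJ}{da} = \int_{-\infty}^{\infty} - 7 x^{2} e^{- a x^{2}} \, dx = - \frac{7 \sqrt{\pi}}{2 a^{\frac{3}{2}}}.$$

Repeating twice in total — each differentiation brings down another $(-x^2)$ — gives
$$\frac{d^{2}J}{da^{2}} = \int_{-\infty}^{\infty} 7 x^{4} e^{- a x^{2}} \, dx = \frac{21 \sqrt{\pi}}{4 a^{\frac{5}{2}}},$$
and the integrand here is exactly the target integrand, so $I = \frac{21 \sqrt{\pi}}{4 a^{\frac{5}{2}}}$.

Setting $a = \frac{4}{5}$:
$$I = \frac{525 \sqrt{5} \sqrt{\pi}}{128}.$$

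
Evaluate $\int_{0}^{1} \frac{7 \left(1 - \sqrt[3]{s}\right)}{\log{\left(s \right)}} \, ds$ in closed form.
$- \log{\left(\frac{16384}{2187} \right)}$

Introduce a parameter $a$ in the exponent: let $I(a) = \int_{0}^{1} \frac{7 \left(1 - s^{a}\right)}{\log{\left(s \right)}} \, ds$.

Since $\dfrac{\partial}{\partial a}\,s^{a} = s^{a} \ln s$, the $\ln s$ in the denominator cancels and
$$\frac{dI}{da} = \int_{0}^{1} -7 s^{a} \, ds = -7 \left[\frac{s^{a+1}}{a+1}\right]_0^1 = - \frac{7}{a + 1}.$$

Integrating with respect to $a$ gives $I(a) = - 7 \log{\left(a + 1 \right)} + C$.

At $a = 0$ the integrand is identically $0$, so $I(0) = 0$. The closed form gives $0$, hence $C = 0$.

Setting $a = \frac{1}{3}$:
$$I = - \log{\left(\frac{16384}{2187} \right)}.$$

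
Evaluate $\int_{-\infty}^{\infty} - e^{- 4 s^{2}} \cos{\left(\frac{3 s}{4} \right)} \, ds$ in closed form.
$- \frac{\sqrt{\pi}}{2 e^{\frac{9}{256}}}$

Let $b$ denote the cosine frequency and define $I(b) = \int_{-\infty}^{\infty} - e^{- 4 s^{2}} \cos{\left(b s \right)} \, ds$.

Differentiating under the integral sign,
$$I'(b) = \int_{-\infty}^{\infty} s e^{- 4 s^{2}} \sin{\left(b s \right)} \, ds.$$

Integrate $\int_{-\infty}^{\infty} s \sin(b s)\, e^{- 4 s^{2}}\, ds$ by parts with $u = \sin(b s)$ and $dv = s\, e^{- 4 s^{2}}\, ds$, giving $v = - \frac{e^{- 4 s^{2}}}{8}$. The boundary term vanishes and
$$\int_{-\infty}^{\infty} s \sin(b s)\, e^{- 4 s^{2}}\, ds = \frac{b}{8} \int_{-\infty}^{\infty} \cos(b s)\, e^{- 4 s^{2}}\, ds,$$
so $I'(b) = - \frac{b}{8}\, I(b)$.

This is a separable first-order ODE; solving with the initial condition $I(0) = \int_{-\infty}^{\infty} - e^{- 4 s^{2}}\,ds = - \frac{\sqrt{\pi}}{2}$ gives
$$I(b) = - \frac{\sqrt{\pi} e^{- \frac{b^{2}}{16}}}{2}.$$

Setting $b = \frac{3}{4}$:
$$I = - \frac{\sqrt{\pi}}{2 e^{\frac{9}{256}}}.$$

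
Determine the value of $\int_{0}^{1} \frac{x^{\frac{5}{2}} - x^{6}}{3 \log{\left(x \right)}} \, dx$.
$- \frac{\log{\left(2 \right)}}{3}$

Consider the one-parameter family: let $I(a) = \int_{0}^{1} \frac{- x^{6} + x^{a}}{3 \log{\left(x \right)}} \, dx$.

Since $\dfrac{\partial}{\partial a}\,x^{a} = x^{a} \ln x$, the $\ln x$ in the denominator cancels and
$$\frac{dI}{da} = \int_{0}^{1} \frac{1}{3} x^{a} \, dx = \frac{1}{3} \left[\frac{x^{a+1}}{a+1}\right]_0^1 = \frac{1}{3 \left(a + 1\right)}.$$

Integrating with respect to $a$ gives $I(a) = \frac{\log{\left(a + 1 \right)}}{3} - \frac{\log{\left(7 \right)}}{3} + C$.

At $a = 6$ the integrand is identically $0$, so $I(6) = 0$. The closed form gives $0$, hence $C = 0$.

Setting $a = \frac{5}{2}$:
$$I = - \frac{\log{\left(2 \right)}}{3}.$$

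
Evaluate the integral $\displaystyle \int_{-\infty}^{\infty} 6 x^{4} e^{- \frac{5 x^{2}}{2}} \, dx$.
$\frac{18 \sqrt{10} \sqrt{\pi}}{125}$

Begin with the known integral
$$J(a) = \int_{-\infty}^{\infty} 6 e^{- a x^{2}} \, dx = \frac{6 \sqrt{\pi}}{\sqrt{a}}.$$

Differentiating under the integral sign brings down a factor of $(-x^2)$:
$$\frac{dJ}{da} = \int_{-\infty}^{\infty} - 6 x^{2} e^{- a x^{2}} \, dx = - \frac{3 \sqrt{\pi}}{a^{\frac{3}{2}}}.$$

Repeating twice in total — each differentiation brings down another $(-x^2)$ — gives
$$\frac{d^{2}J}{da^{2}} = \int_{-\infty}^{\infty} 6 x^{4} e^{- a x^{2}} \, dx = \frac{9 \sqrt{\pi}}{2 a^{\frac{5}{2}}},$$
and the integrand here is exactly the target integrand, so $I = \frac{9 \sqrt{\pi}}{2 a^{\frac{5}{2}}}$.

Setting $a = \frac{5}{2}$:
$$I = \frac{18 \sqrt{10} \sqrt{\pi}}{125}.$$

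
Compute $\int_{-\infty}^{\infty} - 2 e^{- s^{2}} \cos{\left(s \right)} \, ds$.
$- \frac{2 \sqrt{\pi}}{e^{\frac{1}{4}}}$

Treat the cosine frequency as a parameter and define $I(b) = \int_{-\infty}^{\infty} - 2 e^{- s^{2}} \cos{\left(b s \right)} \, ds$.

Differentiating under the integral sign,
$$I'(b) = \int_{-\infty}^{\infty} 2 s e^{- s^{2}} \sin{\left(b s \right)} \, ds.$$

Integrate $\int_{-\infty}^{\infty} s \sin(b s)\, e^{- s^{2}}\, ds$ by parts with $u = \sin(b s)$ and $dv = s\, e^{- s^{2}}\, ds$, giving $v = - \frac{e^{- s^{2}}}{2}$. The boundary term vanishes and
$$\int_{-\infty}^{\infty} s \sin(b s)\, e^{- s^{2}}\, ds = \frac{b}{2} \int_{-\infty}^{\infty} \cos(b s)\, e^{- s^{2}}\, ds,$$
so $I'(b) = - \frac{b}{2}\, I(b)$.

This is a separable first-order ODE; solving with the initial condition $I(0) = \int_{-\infty}^{\infty} - 2 e^{- s^{2}}\,ds = - 2 \sqrt{\pi}$ gives
$$I(b) = - 2 \sqrt{\pi} e^{- \frac{b^{2}}{4}}.$$

Setting $b = 1$:
$$I = - \frac{2 \sqrt{\pi}}{e^{\frac{1}{4}}}.$$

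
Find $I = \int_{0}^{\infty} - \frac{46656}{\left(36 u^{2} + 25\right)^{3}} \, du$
$- \frac{1458 \pi}{3125}$

Start from the standard arctangent integral
$$J(a) = \int_{0}^{\infty} - \frac{1}{a^{2} + u^{2}} \, du = - \frac{\pi}{2 a}.$$

Differentiating under the integral sign with respect to $a$,
$$\frac{dJ}{da} = \int_{0}^{\infty} \frac{2 a}{\left(a^{2} + u^{2}\right)^{2}} \, du = \frac{\pi}{2 a^{2}},$$
so $\int_{0}^{\infty} - \frac{1}{\left(a^{2} + u^{2}\right)^{2}} \, du = - \frac{\pi}{4 a^{3}}$.

Repeating — each differentiation of $1/(u^2+a^2)^j$ produces $-2ja/(u^2+a^2)^{j+1}$ — and dividing through by $-2ja$ at each step yields, after $2$ differentiations in total,
$$\int_{0}^{\infty} - \frac{1}{\left(a^{2} + u^{2}\right)^{3}} \, du = - \frac{3 \pi}{16 a^{5}}.$$

Setting $a = \frac{5}{6}$:
$$I = - \frac{1458 \pi}{3125}.$$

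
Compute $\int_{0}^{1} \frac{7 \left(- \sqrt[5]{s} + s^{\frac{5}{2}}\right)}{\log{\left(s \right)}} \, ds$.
$\log{\left(\frac{64339296875}{35831808} \right)}$

Introduce a parameter $a$ in the exponent: let $I(a) = \int_{0}^{1} \frac{7 \left(- \sqrt[5]{s} + s^{a}\right)}{\log{\left(s \right)}} \, ds$.

Since $\dfrac{\partial}{\partial a}\,s^{a} = s^{a} \ln s$, the $\ln s$ in the denominator cancels and
$$\frac{dI}{da} = \int_{0}^{1} 7 s^{a} \, ds = 7 \left[\frac{s^{a+1}}{a+1}\right]_0^1 = \frac{7}{a + 1}.$$

Integrating with respect to $a$ gives $I(a) = \log{\left(\frac{78125 \left(a + 1\right)^{7}}{279936} \right)} + C$.

At $a = \frac{1}{5}$ the integrand is identically $0$, so $I(\frac{1}{5}) = 0$. The closed form gives $0$, hence $C = 0$.

Setting $a = \frac{5}{2}$:
$$I = \log{\left(\frac{64339296875}{35831808} \right)}.$$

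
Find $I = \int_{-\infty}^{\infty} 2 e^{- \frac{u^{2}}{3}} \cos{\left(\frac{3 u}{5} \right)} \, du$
$\frac{2 \sqrt{3} \sqrt{\pi}}{e^{\frac{27}{100}}}$

Treat the cosine frequency as a parameter and define $I(b) = \int_{-\infty}^{\infty} 2 e^{- \frac{u^{2}}{3}} \cos{\left(b u \right)} \, du$.

Differentiating under the integral sign,
$$I'(b) = \int_{-\infty}^{\infty} - 2 u e^{- \frac{u^{2}}{3}} \sin{\left(b u \right)} \, du.$$

Integrate $\int_{-\infty}^{\infty} u \sin(b u)\, e^{- \frac{u^{2}}{3}}\, du$ by parts with $w = \sin(b u)$ and $dv = u\, e^{- \frac{u^{2}}{3}}\, du$, giving $v = - \frac{3 e^{- \frac{u^{2}}{3}}}{2}$. The boundary term vanishes and
$$\int_{-\infty}^{\infty} u \sin(b u)\, e^{- \frac{u^{2}}{3}}\, du = \frac{3 b}{2} \int_{-\infty}^{\infty} \cos(b u)\, e^{- \frac{u^{2}}{3}}\, du,$$
so $I'(b) = - \frac{3 b}{2}\, I(b)$.

This is a separable first-order ODE; solving with the initial condition $I(0) = \int_{-\infty}^{\infty} 2 e^{- \frac{u^{2}}{3}}\,du = 2 \sqrt{3} \sqrt{\pi}$ gives
$$I(b) = 2 \sqrt{3} \sqrt{\pi} e^{- \frac{3 b^{2}}{4}}.$$

Setting $b = \frac{3}{5}$:
$$I = \frac{2 \sqrt{3} \sqrt{\pi}}{e^{\frac{27}{100}}}.$$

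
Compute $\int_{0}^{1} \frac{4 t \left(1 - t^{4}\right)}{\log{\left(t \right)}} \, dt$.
$- \log{\left(81 \right)}$

Replace the exponent $5$ by a parameter $a$: let $I(a) = \int_{0}^{1} \frac{4 \left(t - t^{a}\right)}{\log{\left(t \right)}} \, dt$.

Since $\dfrac{\partial}{\partial a}\,t^{a} = t^{a} \ln t$, the $\ln t$ in the denominator cancels and
$$\frac{dI}{da} = \int_{0}^{1} -4 t^{a} \, dt = -4 \left[\frac{t^{a+1}}{a+1}\right]_0^1 = - \frac{4}{a + 1}.$$

Integrating with respect to $a$ gives $I(a) = \log{\left(\frac{16}{\left(a + 1\right)^{4}} \right)} + C$.

At $a = 1$ the integrand is identically $0$, so $I(1) = 0$. The closed form gives $0$, hence $C = 0$.

Setting $a = 5$:
$$I = - \log{\left(81 \right)}.$$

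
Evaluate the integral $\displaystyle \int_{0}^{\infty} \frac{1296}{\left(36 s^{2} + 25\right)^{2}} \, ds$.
$\frac{54 \pi}{125}$

Begin with the known result
$$J(a) = \int_{0}^{\infty} \frac{1}{a^{2} + s^{2}} \, ds = \frac{\pi}{2 a}.$$

Differentiating under the integral sign with respect to $a$,
$$\frac{dJ}{da} = \int_{0}^{\infty} - \frac{2 a}{\left(a^{2} + s^{2}\right)^{2}} \, ds = - \frac{\pi}{2 a^{2}},$$
so $\int_{0}^{\infty} \frac{1}{\left(a^{2} + s^{2}\right)^{2}} \, ds = \frac{\pi}{4 a^{3}}$.

Setting $a = \frac{5}{6}$:
$$I = \frac{54 \pi}{125}.$$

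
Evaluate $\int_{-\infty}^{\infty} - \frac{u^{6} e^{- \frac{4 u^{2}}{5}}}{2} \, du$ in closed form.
$- \frac{1875 \sqrt{5} \sqrt{\pi}}{2048}$

Consider the simpler parametrised integral
$$J(a) = \int_{-\infty}^{\infty} - \frac{e^{- a u^{2}}}{2} \, du = - \frac{\sqrt{\pi}}{2 \sqrt{a}}.$$

Differentiating under the integral sign brings down a factor of $(-u^2)$:
$$\frac{dJ}{da} = \int_{-\infty}^{\infty} \frac{u^{2} e^{- a u^{2}}}{2} \, du = \frac{\sqrt{\pi}}{4 a^{\frac{3}{2}}}.$$

Repeating $3$ times in total — each differentiation brings down another $(-u^2)$ — gives
$$\frac{d^{3}J}{da^{3}} = \int_{-\infty}^{\infty} \frac{u^{6} e^{- a u^{2}}}{2} \, du = \frac{15 \sqrt{\pi}}{16 a^{\frac{7}{2}}},$$
and the integrand here is $(-1)^{3}$ times the target integrand, so $I = (-1)^{3}\,\frac{d^{3}J}{da^{3}} = - \frac{15 \sqrt{\pi}}{16 a^{\frac{7}{2}}}$.

Setting $a = \frac{4}{5}$:
$$I = - \frac{1875 \sqrt{5} \sqrt{\pi}}{2048}.$$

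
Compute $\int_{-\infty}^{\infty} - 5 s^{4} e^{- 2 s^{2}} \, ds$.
$- \frac{15 \sqrt{2} \sqrt{\pi}}{32}$

Begin with the known integral
$$J(a) = \int_{-\infty}^{\infty} - 5 e^{- a s^{2}} \, ds = - \frac{5 \sqrt{\pi}}{\sqrt{a}}.$$

Differentiating under the integral sign brings down a factor of $(-s^2)$:
$$\frac{dJ}{da} = \int_{-\infty}^{\infty} 5 s^{2} e^{- a s^{2}} \, ds = \frac{5 \sqrt{\pi}}{2 a^{\frac{3}{2}}}.$$

Repeating twice in total — each differentiation brings down another $(-s^2)$ — gives
$$\frac{d^{2}J}{da^{2}} = \int_{-\infty}^{\infty} - 5 s^{4} e^{- a s^{2}} \, ds = - \frac{15 \sqrt{\pi}}{4 a^{\frac{5}{2}}},$$
and the integrand here is exactly the target integrand, so $I = - \frac{15 \sqrt{\pi}}{4 a^{\frac{5}{2}}}$.

Setting $a = 2$:
$$I = - \frac{15 \sqrt{2} \sqrt{\pi}}{32}.$$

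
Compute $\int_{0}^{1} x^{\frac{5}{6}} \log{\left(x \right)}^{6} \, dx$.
$\frac{201553920}{19487171}$

Consider the simpler parametrised integral
$$J(a) = \int_{0}^{1} x^{a} \, dx = \frac{1}{a + 1}.$$

Differentiating under the integral sign brings down a factor of $\ln x$:
$$\frac{dJ}{da} = \int_{0}^{1} x^{a} \log{\left(x \right)} \, dx = - \frac{1}{\left(a + 1\right)^{2}}.$$

Repeating $6$ times in total — each differentiation brings down another $\ln x$ — gives
$$\frac{d^{6}J}{da^{6}} = \int_{0}^{1} x^{a} \log{\left(x \right)}^{6} \, dx = \frac{720}{\left(a + 1\right)^{7}},$$
and the integrand here is exactly the target integrand, so $I = \frac{720}{\left(a + 1\right)^{7}}$.

Setting $a = \frac{5}{6}$:
$$I = \frac{201553920}{19487171}.$$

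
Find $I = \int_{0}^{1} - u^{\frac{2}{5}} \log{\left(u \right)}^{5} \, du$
$\frac{1875000}{117649}$

Start from the elementary integral
$$J(a) = \int_{0}^{1} - u^{a} \, du = - \frac{1}{a + 1}.$$

Differentiating under the integral sign brings down a factor of $\ln u$:
$$\frac{dJ}{da} = \int_{0}^{1} - u^{a} \log{\left(u \right)} \, du = \frac{1}{\left(a + 1\right)^{2}}.$$

Repeating $5$ times in total — each differentiation brings down another $\ln u$ — gives
$$\frac{d^{5}J}{da^{5}} = \int_{0}^{1} - u^{a} \log{\left(u \right)}^{5} \, du = \frac{120}{\left(a + 1\right)^{6}},$$
and the integrand here is exactly the target integrand, so $I = \frac{120}{\left(a + 1\right)^{6}}$.

Setting $a = \frac{2}{5}$:
$$I = \frac{1875000}{117649}.$$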